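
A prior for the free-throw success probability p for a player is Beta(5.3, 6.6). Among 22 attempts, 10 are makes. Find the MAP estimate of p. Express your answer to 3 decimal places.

p̂_MAP = 0.448

Prior: Beta(5.3, 6.6).
Data: 10 successes in 22 trials. The binomial likelihood contributes p^10(1−p)^12, so the posterior is Beta(5.3+10, 6.6+12) = Beta(15.3, 18.6).
For Beta(a, b) with a, b > 1 the mode is (a−1)/(a+b−2) = 14.3/31.9 ≈ 0.448.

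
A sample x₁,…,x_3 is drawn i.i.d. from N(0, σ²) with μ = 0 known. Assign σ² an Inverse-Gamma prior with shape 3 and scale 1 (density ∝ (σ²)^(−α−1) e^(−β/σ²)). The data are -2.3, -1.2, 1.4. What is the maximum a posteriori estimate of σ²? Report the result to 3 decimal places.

Sum of squared deviations about the known mean: SS = (-2.3−0)² + (-1.2−0)² + (1.4−0)² = 8.69.
The Normal likelihood contributes (σ²)^(−n/2) exp(−SS/(2σ²)), so the posterior is Inverse-Gamma(α + n/2, β + SS/2) = Inverse-Gamma(4.5, 5.345).
The mode of Inverse-Gamma(a, b) is b/(a+1) = 5.345/5.5 ≈ 0.972.

σ̂²_MAP = 0.972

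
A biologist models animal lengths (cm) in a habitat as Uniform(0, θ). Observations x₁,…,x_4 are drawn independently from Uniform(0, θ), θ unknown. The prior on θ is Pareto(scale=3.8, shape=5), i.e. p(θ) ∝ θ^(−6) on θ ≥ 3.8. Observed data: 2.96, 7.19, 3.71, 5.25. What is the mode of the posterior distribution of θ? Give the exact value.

θ̂_MAP = 7.19

The Uniform(0, θ) likelihood is θ^(−n) for θ ≥ max(xᵢ), zero otherwise. Here max(xᵢ) = 7.19.
Posterior ∝ θ^(−6) · θ^(−4) = θ^(−10) on θ ≥ max(3.8, 7.19) = 7.19.
This density is strictly decreasing in θ, so the posterior mode lies at the lower boundary of the support.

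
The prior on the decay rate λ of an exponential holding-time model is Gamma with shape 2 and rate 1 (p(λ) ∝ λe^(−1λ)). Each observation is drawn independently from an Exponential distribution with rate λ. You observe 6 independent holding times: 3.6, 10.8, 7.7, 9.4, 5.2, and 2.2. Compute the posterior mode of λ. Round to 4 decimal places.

The Exponential(rate=λ) likelihood is ∝ λ^n e^(−λΣtᵢ). Here n = 6 and Σtᵢ = 3.6 + 10.8 + 7.7 + 9.4 + 5.2 + 2.2 = 38.9.
Posterior ∝ λe^(−1λ) · λ^6e^(−38.9λ) = λ^7e^(−39.9λ), i.e. Gamma(8, 39.9).
Mode = (a−1)/b = 7/39.9 ≈ 0.1754.

λ̂_MAP = 0.1754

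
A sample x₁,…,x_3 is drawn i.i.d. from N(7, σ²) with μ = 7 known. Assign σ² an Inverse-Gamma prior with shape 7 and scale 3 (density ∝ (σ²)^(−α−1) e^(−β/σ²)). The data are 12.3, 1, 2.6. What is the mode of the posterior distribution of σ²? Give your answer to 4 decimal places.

Sum of squared deviations about the known mean: SS = (12.3−7)² + (1−7)² + (2.6−7)² = 83.45.
The Normal likelihood contributes (σ²)^(−n/2) exp(−SS/(2σ²)), so the posterior is Inverse-Gamma(α + n/2, β + SS/2) = Inverse-Gamma(8.5, 44.725).
The mode of Inverse-Gamma(a, b) is b/(a+1) = 44.725/9.5 ≈ 4.7079.

σ̂²_MAP = 4.7079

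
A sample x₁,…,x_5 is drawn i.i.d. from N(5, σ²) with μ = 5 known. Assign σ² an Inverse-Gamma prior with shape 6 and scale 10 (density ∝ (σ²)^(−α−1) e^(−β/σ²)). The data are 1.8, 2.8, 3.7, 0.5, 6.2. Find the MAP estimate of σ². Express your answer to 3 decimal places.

σ̂²_MAP = 3.077

Sum of squared deviations about the known mean: SS = (1.8−5)² + (2.8−5)² + (3.7−5)² + (0.5−5)² + (6.2−5)² = 38.46.
The Normal likelihood contributes (σ²)^(−n/2) exp(−SS/(2σ²)), so the posterior is Inverse-Gamma(α + n/2, β + SS/2) = Inverse-Gamma(8.5, 29.23).
The mode of Inverse-Gamma(a, b) is b/(a+1) = 29.23/9.5 ≈ 3.077.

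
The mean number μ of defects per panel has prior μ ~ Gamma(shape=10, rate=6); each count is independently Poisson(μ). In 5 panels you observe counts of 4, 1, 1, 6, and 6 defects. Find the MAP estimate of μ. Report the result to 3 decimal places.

Σxᵢ = 4+1+1+6+6 = 18, with n = 5.
Posterior ∝ μ^9e^(−6μ) · μ^18e^(−5μ) = μ^27e^(−11μ), i.e. Gamma(shape=28, rate=11).
The mode of a Gamma(a, b) with a ≥ 1 (shape–rate) is (a−1)/b = 27/11 ≈ 2.455.

μ̂_MAP = 2.455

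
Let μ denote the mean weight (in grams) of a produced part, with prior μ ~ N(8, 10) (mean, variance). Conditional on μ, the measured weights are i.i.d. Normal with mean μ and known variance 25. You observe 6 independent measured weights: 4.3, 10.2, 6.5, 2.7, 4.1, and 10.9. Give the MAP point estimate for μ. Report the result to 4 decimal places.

μ̂_MAP = 6.9059

n = 6; x̄ = (4.3 + 10.2 + 6.5 + 2.7 + 4.1 + 10.9)/6 = 38.7/6 = 6.45.
For a Normal prior and Normal likelihood with known variance, the posterior is Normal; its mode equals its mean, the precision-weighted average.
Prior precision 1/σ₀² = 1/10 = 0.1; data precision n/σ² = 6/25 = 0.24.
μ̂ = (0.1·8 + 0.24·6.45) / (0.1 + 0.24) = 2.348/0.34 = 587/85 ≈ 6.9059.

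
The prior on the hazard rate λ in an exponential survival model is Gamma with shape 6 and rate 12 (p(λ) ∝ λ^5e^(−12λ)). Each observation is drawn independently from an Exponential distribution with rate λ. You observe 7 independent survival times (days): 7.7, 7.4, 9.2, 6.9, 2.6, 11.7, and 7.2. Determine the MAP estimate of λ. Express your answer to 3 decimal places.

λ̂_MAP = 0.185

The Exponential(rate=λ) likelihood is ∝ λ^n e^(−λΣtᵢ). Here n = 7 and Σtᵢ = 7.7 + 7.4 + 9.2 + 6.9 + 2.6 + 11.7 + 7.2 = 52.7.
Posterior ∝ λ^5e^(−12λ) · λ^7e^(−52.7λ) = λ^12e^(−64.7λ), i.e. Gamma(13, 64.7).
Mode = (a−1)/b = 12/64.7 ≈ 0.185.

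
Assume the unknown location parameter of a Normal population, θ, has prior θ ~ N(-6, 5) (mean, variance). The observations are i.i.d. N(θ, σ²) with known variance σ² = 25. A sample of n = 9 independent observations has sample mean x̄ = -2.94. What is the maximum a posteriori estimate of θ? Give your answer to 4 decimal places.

n = 9, x̄ = -2.94.
For a Normal prior and Normal likelihood with known variance, the posterior is Normal; its mode equals its mean, the precision-weighted average.
Prior precision 1/σ₀² = 1/5 = 0.2; data precision n/σ² = 9/25 = 0.36.
θ̂ = (0.2·(-6) + 0.36·(-2.94)) / (0.2 + 0.36) = (-2.2584)/0.56 = -2823/700 ≈ -4.0329.

θ̂_MAP = -4.0329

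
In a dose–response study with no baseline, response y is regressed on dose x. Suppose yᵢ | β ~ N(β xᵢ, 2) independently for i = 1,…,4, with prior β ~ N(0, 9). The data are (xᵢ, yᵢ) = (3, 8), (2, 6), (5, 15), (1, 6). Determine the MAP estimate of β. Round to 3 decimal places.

log p(β | y) = −Σ(yᵢ − βxᵢ)²/(2·2) − β²/(2·9) + const.
Setting the derivative to zero: Σxᵢ(yᵢ − βxᵢ)/2 − β/9 = 0, so β = Σxᵢyᵢ / (Σxᵢ² + σ²/τ²).
Σxᵢyᵢ = 3·8 + 2·6 + 5·15 + 1·6 = 117; Σxᵢ² = 39; σ²/τ² = 2/9.
β̂_MAP = 117 / (39 + 2/9) = 117/(353/9) = 1053/353 ≈ 2.983.

β̂_MAP = 2.983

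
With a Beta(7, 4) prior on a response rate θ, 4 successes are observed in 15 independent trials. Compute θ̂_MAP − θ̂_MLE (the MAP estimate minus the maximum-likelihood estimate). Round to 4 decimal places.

Posterior is Beta(11, 15); MAP = (11−1)/(26−2) = 10/24 ≈ 0.41667.
MLE ignores the prior: θ̂_MLE = k/n = 4/15 ≈ 0.26667.
Difference = 10/24 − 4/15 = 3/20 ≈ 0.1500.

MAP − MLE = 0.1500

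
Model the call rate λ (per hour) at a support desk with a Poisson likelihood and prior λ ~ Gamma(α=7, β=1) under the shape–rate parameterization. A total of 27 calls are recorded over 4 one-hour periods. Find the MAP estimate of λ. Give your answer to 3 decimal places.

Σxᵢ = 27, n = 4.
Posterior ∝ λ^6e^(−1λ) · λ^27e^(−4λ) = λ^33e^(−5λ), i.e. Gamma(shape=34, rate=5).
The mode of a Gamma(a, b) with a ≥ 1 (shape–rate) is (a−1)/b = 33/5 ≈ 6.600.

λ̂_MAP = 6.600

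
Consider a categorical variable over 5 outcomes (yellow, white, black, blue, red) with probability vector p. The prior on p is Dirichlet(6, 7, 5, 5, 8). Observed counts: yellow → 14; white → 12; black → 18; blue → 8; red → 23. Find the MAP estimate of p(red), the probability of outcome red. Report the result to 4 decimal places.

MAP estimate of p(red) = 0.2970

The posterior is Dirichlet(αᵢ + nᵢ) = Dirichlet(20, 19, 23, 13, 31).
For a Dirichlet(a₁,…,a_K) with all aᵢ > 1, the mode has j-th component (aⱼ − 1)/(Σaᵢ − K).
Here Σaᵢ = 106 and K = 5, so p(red) = (31 − 1)/(106 − 5) = 30/101 ≈ 0.2970.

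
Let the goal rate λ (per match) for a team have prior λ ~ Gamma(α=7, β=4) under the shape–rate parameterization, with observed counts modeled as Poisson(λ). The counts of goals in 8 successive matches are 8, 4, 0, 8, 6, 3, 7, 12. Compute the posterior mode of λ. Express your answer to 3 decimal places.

Σxᵢ = 8+4+0+8+6+3+7+12 = 48, with n = 8.
Posterior ∝ λ^6e^(−4λ) · λ^48e^(−8λ) = λ^54e^(−12λ), i.e. Gamma(shape=55, rate=12).
The mode of a Gamma(a, b) with a ≥ 1 (shape–rate) is (a−1)/b = 54/12 ≈ 4.500.

λ̂_MAP = 4.500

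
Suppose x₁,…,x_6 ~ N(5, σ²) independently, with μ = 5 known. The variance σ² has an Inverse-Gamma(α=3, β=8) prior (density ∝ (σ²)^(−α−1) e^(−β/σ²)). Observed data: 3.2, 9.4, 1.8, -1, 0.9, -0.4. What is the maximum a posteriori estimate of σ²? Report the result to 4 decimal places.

σ̂²_MAP = 9.3436

Sum of squared deviations about the known mean: SS = (3.2−5)² + (9.4−5)² + (1.8−5)² + (-1−5)² + (0.9−5)² + (-0.4−5)² = 114.81.
The Normal likelihood contributes (σ²)^(−n/2) exp(−SS/(2σ²)), so the posterior is Inverse-Gamma(α + n/2, β + SS/2) = Inverse-Gamma(6, 65.405).
The mode of Inverse-Gamma(a, b) is b/(a+1) = 65.405/7 ≈ 9.3436.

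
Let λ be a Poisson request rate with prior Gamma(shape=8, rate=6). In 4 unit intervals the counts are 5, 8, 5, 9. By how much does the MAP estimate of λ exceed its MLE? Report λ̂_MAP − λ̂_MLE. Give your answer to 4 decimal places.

Σxᵢ = 27. Posterior is Gamma(35, 10); MAP = (35−1)/10 = 34/10 ≈ 3.40000.
MLE = x̄ = 27/4 ≈ 6.75000.
Difference = 34/10 − 27/4 = -67/20 ≈ -3.3500.

MAP − MLE = -3.3500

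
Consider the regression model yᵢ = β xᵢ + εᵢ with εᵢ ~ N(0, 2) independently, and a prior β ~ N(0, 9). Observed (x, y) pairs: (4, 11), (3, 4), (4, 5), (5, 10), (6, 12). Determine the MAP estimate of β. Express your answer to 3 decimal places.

log p(β | y) = −Σ(yᵢ − βxᵢ)²/(2·2) − β²/(2·9) + const.
Setting the derivative to zero: Σxᵢ(yᵢ − βxᵢ)/2 − β/9 = 0, so β = Σxᵢyᵢ / (Σxᵢ² + σ²/τ²).
Σxᵢyᵢ = 4·11 + 3·4 + 4·5 + 5·10 + 6·12 = 198; Σxᵢ² = 102; σ²/τ² = 2/9.
β̂_MAP = 198 / (102 + 2/9) = 198/(920/9) = 891/460 ≈ 1.937.

β̂_MAP = 1.937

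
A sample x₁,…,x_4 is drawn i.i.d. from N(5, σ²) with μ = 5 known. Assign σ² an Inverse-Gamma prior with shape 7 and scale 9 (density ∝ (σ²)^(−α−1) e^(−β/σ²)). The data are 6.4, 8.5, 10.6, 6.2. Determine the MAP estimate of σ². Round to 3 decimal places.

Sum of squared deviations about the known mean: SS = (6.4−5)² + (8.5−5)² + (10.6−5)² + (6.2−5)² = 47.01.
The Normal likelihood contributes (σ²)^(−n/2) exp(−SS/(2σ²)), so the posterior is Inverse-Gamma(α + n/2, β + SS/2) = Inverse-Gamma(9, 32.505).
The mode of Inverse-Gamma(a, b) is b/(a+1) = 32.505/10 ≈ 3.251.

σ̂²_MAP = 3.251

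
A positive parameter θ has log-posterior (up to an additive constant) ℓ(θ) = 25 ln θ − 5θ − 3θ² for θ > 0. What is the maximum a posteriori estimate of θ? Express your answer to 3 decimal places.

ℓ'(θ) = 25/θ − 5 − 6θ. Setting this to zero and multiplying by θ: 6θ² + 5θ − 25 = 0.
θ = (−5 + √(5² + 4·6·25)) / (2·6) = (−5 + √625) / 12 = (−5 + 25)/12 = 5/3.
ℓ''(θ) = −25/θ² − 6 < 0, confirming a maximum.

θ̂_MAP = 1.667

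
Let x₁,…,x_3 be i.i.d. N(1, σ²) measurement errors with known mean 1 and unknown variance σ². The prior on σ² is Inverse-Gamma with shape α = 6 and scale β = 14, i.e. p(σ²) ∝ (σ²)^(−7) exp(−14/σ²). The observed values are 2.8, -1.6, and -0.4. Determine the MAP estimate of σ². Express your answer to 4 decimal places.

Sum of squared deviations about the known mean: SS = (2.8−1)² + (-1.6−1)² + (-0.4−1)² = 11.96.
The Normal likelihood contributes (σ²)^(−n/2) exp(−SS/(2σ²)), so the posterior is Inverse-Gamma(α + n/2, β + SS/2) = Inverse-Gamma(7.5, 19.98).
The mode of Inverse-Gamma(a, b) is b/(a+1) = 19.98/8.5 ≈ 2.3506.

σ̂²_MAP = 2.3506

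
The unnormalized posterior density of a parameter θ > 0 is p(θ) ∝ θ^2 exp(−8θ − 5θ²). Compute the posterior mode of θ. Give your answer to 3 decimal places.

ℓ'(θ) = 2/θ − 8 − 10θ. Setting this to zero and multiplying by θ: 10θ² + 8θ − 2 = 0.
θ = (−8 + √(8² + 4·10·2)) / (2·10) = (−8 + √144) / 20 = (−8 + 12)/20 = 1/5.
ℓ''(θ) = −2/θ² − 10 < 0, confirming a maximum.

θ̂_MAP = 0.200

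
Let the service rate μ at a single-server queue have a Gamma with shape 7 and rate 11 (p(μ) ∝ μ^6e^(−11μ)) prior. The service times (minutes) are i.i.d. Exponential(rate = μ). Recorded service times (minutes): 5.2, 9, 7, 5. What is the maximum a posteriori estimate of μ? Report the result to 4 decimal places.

μ̂_MAP = 0.2688

The Exponential(rate=μ) likelihood is ∝ μ^n e^(−μΣtᵢ). Here n = 4 and Σtᵢ = 5.2 + 9 + 7 + 5 = 26.2.
Posterior ∝ μ^6e^(−11μ) · μ^4e^(−26.2μ) = μ^10e^(−37.2μ), i.e. Gamma(11, 37.2).
Mode = (a−1)/b = 10/37.2 ≈ 0.2688.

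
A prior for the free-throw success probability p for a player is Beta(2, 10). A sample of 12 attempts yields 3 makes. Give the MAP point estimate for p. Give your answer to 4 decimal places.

Prior: Beta(2, 10).
Data: 3 successes in 12 trials. The binomial likelihood contributes p^3(1−p)^9, so the posterior is Beta(2+3, 10+9) = Beta(5, 19).
For Beta(a, b) with a, b > 1 the mode is (a−1)/(a+b−2) = 4/22 ≈ 0.1818.

p̂_MAP = 0.1818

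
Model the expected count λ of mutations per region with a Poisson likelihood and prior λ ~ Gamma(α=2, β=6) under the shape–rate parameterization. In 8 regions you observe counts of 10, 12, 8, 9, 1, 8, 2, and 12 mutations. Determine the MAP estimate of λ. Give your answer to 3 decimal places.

Σxᵢ = 10+12+8+9+1+8+2+12 = 62, with n = 8.
Posterior ∝ λe^(−6λ) · λ^62e^(−8λ) = λ^63e^(−14λ), i.e. Gamma(shape=64, rate=14).
The mode of a Gamma(a, b) with a ≥ 1 (shape–rate) is (a−1)/b = 63/14 ≈ 4.500.

λ̂_MAP = 4.500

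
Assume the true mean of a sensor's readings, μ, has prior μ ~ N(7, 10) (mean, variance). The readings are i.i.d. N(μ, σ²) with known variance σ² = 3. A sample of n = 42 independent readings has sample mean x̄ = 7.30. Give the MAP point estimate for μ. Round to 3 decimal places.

n = 42, x̄ = 7.30.
For a Normal prior and Normal likelihood with known variance, the posterior is Normal; its mode equals its mean, the precision-weighted average.
Prior precision 1/σ₀² = 1/10 = 0.1; data precision n/σ² = 42/3 = 14.
μ̂ = (0.1·7 + 14·7.3) / (0.1 + 14) = 102.9/14.1 = 343/47 ≈ 7.298.

μ̂_MAP = 7.298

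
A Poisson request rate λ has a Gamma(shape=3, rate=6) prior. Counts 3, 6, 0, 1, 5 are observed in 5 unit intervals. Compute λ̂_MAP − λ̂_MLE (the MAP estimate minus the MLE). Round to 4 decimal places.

MAP − MLE = -1.4545

Σxᵢ = 15. Posterior is Gamma(18, 11); MAP = (18−1)/11 = 17/11 ≈ 1.54545.
MLE = x̄ = 15/5 ≈ 3.00000.
Difference = 17/11 − 15/5 = -16/11 ≈ -1.4545.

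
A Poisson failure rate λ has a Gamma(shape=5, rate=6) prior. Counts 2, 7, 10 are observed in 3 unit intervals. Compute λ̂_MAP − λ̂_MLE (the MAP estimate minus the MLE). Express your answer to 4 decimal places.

Σxᵢ = 19. Posterior is Gamma(24, 9); MAP = (24−1)/9 = 23/9 ≈ 2.55556.
MLE = x̄ = 19/3 ≈ 6.33333.
Difference = 23/9 − 19/3 = -34/9 ≈ -3.7778.

MAP − MLE = -3.7778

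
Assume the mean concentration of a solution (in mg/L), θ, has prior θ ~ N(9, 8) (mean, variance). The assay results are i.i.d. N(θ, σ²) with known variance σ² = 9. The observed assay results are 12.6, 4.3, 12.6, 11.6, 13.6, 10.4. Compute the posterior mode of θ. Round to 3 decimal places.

n = 6; x̄ = (12.6 + 4.3 + 12.6 + 11.6 + 13.6 + 10.4)/6 = 65.1/6 = 10.85.
For a Normal prior and Normal likelihood with known variance, the posterior is Normal; its mode equals its mean, the precision-weighted average.
Prior precision 1/σ₀² = 1/8 = 0.125; data precision n/σ² = 6/9 = 2/3.
θ̂ = (0.125·9 + (2/3)·10.85) / (0.125 + 2/3) = (1003/120)/(19/24) = 1003/95 ≈ 10.558.

θ̂_MAP = 10.558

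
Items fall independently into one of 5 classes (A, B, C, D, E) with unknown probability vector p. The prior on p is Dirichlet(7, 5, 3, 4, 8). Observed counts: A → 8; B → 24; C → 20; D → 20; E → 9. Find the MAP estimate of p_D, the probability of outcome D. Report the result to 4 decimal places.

The posterior is Dirichlet(αᵢ + nᵢ) = Dirichlet(15, 29, 23, 24, 17).
For a Dirichlet(a₁,…,a_K) with all aᵢ > 1, the mode has j-th component (aⱼ − 1)/(Σaᵢ − K).
Here Σaᵢ = 108 and K = 5, so p_D = (24 − 1)/(108 − 5) = 23/103 ≈ 0.2233.

MAP estimate of p_D = 0.2233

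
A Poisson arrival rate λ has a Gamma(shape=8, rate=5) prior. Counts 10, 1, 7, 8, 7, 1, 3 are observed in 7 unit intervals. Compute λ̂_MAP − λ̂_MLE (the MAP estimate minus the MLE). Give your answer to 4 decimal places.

Σxᵢ = 37. Posterior is Gamma(45, 12); MAP = (45−1)/12 = 44/12 ≈ 3.66667.
MLE = x̄ = 37/7 ≈ 5.28571.
Difference = 44/12 − 37/7 = -34/21 ≈ -1.6190.

MAP − MLE = -1.6190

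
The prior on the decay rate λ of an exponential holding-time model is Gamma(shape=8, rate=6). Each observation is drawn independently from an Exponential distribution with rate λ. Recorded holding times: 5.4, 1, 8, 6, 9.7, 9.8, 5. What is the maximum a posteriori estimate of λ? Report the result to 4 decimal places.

λ̂_MAP = 0.2750

The Exponential(rate=λ) likelihood is ∝ λ^n e^(−λΣtᵢ). Here n = 7 and Σtᵢ = 5.4 + 1 + 8 + 6 + 9.7 + 9.8 + 5 = 44.9.
Posterior ∝ λ^7e^(−6λ) · λ^7e^(−44.9λ) = λ^14e^(−50.9λ), i.e. Gamma(15, 50.9).
Mode = (a−1)/b = 14/50.9 ≈ 0.2750.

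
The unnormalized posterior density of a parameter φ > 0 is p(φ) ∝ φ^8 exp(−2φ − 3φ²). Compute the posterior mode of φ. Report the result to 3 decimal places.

ℓ'(φ) = 8/φ − 2 − 6φ. Setting this to zero and multiplying by φ: 6φ² + 2φ − 8 = 0.
φ = (−2 + √(2² + 4·6·8)) / (2·6) = (−2 + √196) / 12 = (−2 + 14)/12 = 1.
ℓ''(φ) = −8/φ² − 6 < 0, confirming a maximum.

φ̂_MAP = 1.000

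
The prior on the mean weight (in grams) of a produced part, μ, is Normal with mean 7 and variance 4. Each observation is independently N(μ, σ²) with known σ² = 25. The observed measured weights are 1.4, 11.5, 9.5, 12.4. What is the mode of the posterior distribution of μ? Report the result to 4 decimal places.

μ̂_MAP = 7.6634

n = 4; x̄ = (1.4 + 11.5 + 9.5 + 12.4)/4 = 34.8/4 = 8.7.
For a Normal prior and Normal likelihood with known variance, the posterior is Normal; its mode equals its mean, the precision-weighted average.
Prior precision 1/σ₀² = 1/4 = 0.25; data precision n/σ² = 4/25 = 0.16.
μ̂ = (0.25·7 + 0.16·8.7) / (0.25 + 0.16) = 3.142/0.41 = 1571/205 ≈ 7.6634.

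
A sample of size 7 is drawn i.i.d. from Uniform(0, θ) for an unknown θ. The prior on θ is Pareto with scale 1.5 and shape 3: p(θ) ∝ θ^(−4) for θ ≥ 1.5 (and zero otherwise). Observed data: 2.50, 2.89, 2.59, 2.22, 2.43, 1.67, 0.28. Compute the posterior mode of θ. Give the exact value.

θ̂_MAP = 2.89

The Uniform(0, θ) likelihood is θ^(−n) for θ ≥ max(xᵢ), zero otherwise. Here max(xᵢ) = 2.89.
Posterior ∝ θ^(−4) · θ^(−7) = θ^(−11) on θ ≥ max(1.5, 2.89) = 2.89.
This density is strictly decreasing in θ, so the posterior mode lies at the lower boundary of the support.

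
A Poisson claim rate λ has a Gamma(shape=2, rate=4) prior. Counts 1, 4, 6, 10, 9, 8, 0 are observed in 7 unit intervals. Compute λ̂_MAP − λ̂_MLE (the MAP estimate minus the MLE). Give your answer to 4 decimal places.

Σxᵢ = 38. Posterior is Gamma(40, 11); MAP = (40−1)/11 = 39/11 ≈ 3.54545.
MLE = x̄ = 38/7 ≈ 5.42857.
Difference = 39/11 − 38/7 = -145/77 ≈ -1.8831.

MAP − MLE = -1.8831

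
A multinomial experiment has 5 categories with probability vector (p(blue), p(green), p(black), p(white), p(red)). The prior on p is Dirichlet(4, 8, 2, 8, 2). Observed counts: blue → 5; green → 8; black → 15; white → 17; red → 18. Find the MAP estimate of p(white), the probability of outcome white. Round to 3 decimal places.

The posterior is Dirichlet(αᵢ + nᵢ) = Dirichlet(9, 16, 17, 25, 20).
For a Dirichlet(a₁,…,a_K) with all aᵢ > 1, the mode has j-th component (aⱼ − 1)/(Σaᵢ − K).
Here Σaᵢ = 87 and K = 5, so p(white) = (25 − 1)/(87 − 5) = 24/82 ≈ 0.293.

MAP estimate of p(white) = 0.293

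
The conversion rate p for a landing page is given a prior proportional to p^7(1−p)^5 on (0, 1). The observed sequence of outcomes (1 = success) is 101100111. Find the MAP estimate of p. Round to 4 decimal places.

p̂_MAP = 0.6190

The prior density ∝ p^7(1−p)^5 is the kernel of Beta(8, 6).
Data: 6 successes in 9 trials (from the sequence). The binomial likelihood contributes p^6(1−p)^3, so the posterior is Beta(8+6, 6+3) = Beta(14, 9).
For Beta(a, b) with a, b > 1 the mode is (a−1)/(a+b−2) = 13/21 ≈ 0.6190.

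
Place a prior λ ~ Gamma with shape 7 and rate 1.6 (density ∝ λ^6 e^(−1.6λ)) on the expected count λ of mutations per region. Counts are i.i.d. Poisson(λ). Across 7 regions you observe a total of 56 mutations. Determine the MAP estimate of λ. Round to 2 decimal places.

Σxᵢ = 56, n = 7.
Posterior ∝ λ^6e^(−1.6λ) · λ^56e^(−7λ) = λ^62e^(−8.6λ), i.e. Gamma(shape=63, rate=8.6).
The mode of a Gamma(a, b) with a ≥ 1 (shape–rate) is (a−1)/b = 62/8.6 ≈ 7.21.

λ̂_MAP = 7.21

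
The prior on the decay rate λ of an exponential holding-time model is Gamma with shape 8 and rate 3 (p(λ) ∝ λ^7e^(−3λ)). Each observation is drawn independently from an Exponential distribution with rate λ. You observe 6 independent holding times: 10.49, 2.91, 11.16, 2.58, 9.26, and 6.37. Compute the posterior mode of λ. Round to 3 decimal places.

The Exponential(rate=λ) likelihood is ∝ λ^n e^(−λΣtᵢ). Here n = 6 and Σtᵢ = 10.49 + 2.91 + 11.16 + 2.58 + 9.26 + 6.37 = 42.77.
Posterior ∝ λ^7e^(−3λ) · λ^6e^(−42.77λ) = λ^13e^(−45.77λ), i.e. Gamma(14, 45.77).
Mode = (a−1)/b = 13/45.77 ≈ 0.284.

λ̂_MAP = 0.284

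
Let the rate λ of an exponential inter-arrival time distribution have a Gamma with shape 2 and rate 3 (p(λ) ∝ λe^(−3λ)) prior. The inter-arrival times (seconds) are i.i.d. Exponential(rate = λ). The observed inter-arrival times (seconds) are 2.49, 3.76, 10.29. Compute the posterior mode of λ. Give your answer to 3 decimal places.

The Exponential(rate=λ) likelihood is ∝ λ^n e^(−λΣtᵢ). Here n = 3 and Σtᵢ = 2.49 + 3.76 + 10.29 = 16.54.
Posterior ∝ λe^(−3λ) · λ^3e^(−16.54λ) = λ^4e^(−19.54λ), i.e. Gamma(5, 19.54).
Mode = (a−1)/b = 4/19.54 ≈ 0.205.

λ̂_MAP = 0.205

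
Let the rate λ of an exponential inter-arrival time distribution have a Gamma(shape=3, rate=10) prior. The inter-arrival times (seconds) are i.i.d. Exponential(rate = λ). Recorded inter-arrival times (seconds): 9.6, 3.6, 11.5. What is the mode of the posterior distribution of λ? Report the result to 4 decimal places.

λ̂_MAP = 0.1441

The Exponential(rate=λ) likelihood is ∝ λ^n e^(−λΣtᵢ). Here n = 3 and Σtᵢ = 9.6 + 3.6 + 11.5 = 24.7.
Posterior ∝ λ^2e^(−10λ) · λ^3e^(−24.7λ) = λ^5e^(−34.7λ), i.e. Gamma(6, 34.7).
Mode = (a−1)/b = 5/34.7 ≈ 0.1441.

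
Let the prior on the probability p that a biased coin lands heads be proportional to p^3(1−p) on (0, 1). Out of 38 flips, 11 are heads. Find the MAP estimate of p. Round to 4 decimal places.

p̂_MAP = 0.3333

The prior density ∝ p^3(1−p)^1 is the kernel of Beta(4, 2).
Data: 11 successes in 38 trials. The binomial likelihood contributes p^11(1−p)^27, so the posterior is Beta(4+11, 2+27) = Beta(15, 29).
For Beta(a, b) with a, b > 1 the mode is (a−1)/(a+b−2) = 14/42 ≈ 0.3333.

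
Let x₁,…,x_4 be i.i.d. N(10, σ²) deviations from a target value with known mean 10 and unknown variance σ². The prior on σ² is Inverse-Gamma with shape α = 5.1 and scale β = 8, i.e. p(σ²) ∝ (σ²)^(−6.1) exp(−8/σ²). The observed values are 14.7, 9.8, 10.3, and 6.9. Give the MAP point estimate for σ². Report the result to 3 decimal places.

Sum of squared deviations about the known mean: SS = (14.7−10)² + (9.8−10)² + (10.3−10)² + (6.9−10)² = 31.83.
The Normal likelihood contributes (σ²)^(−n/2) exp(−SS/(2σ²)), so the posterior is Inverse-Gamma(α + n/2, β + SS/2) = Inverse-Gamma(7.1, 23.915).
The mode of Inverse-Gamma(a, b) is b/(a+1) = 23.915/8.1 ≈ 2.952.

σ̂²_MAP = 2.952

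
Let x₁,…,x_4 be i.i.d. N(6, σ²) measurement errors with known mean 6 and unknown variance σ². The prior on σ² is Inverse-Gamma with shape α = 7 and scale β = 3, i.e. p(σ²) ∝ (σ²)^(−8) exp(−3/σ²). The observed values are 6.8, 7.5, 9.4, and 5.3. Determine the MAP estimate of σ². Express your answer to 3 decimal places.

σ̂²_MAP = 1.047

Sum of squared deviations about the known mean: SS = (6.8−6)² + (7.5−6)² + (9.4−6)² + (5.3−6)² = 14.94.
The Normal likelihood contributes (σ²)^(−n/2) exp(−SS/(2σ²)), so the posterior is Inverse-Gamma(α + n/2, β + SS/2) = Inverse-Gamma(9, 10.47).
The mode of Inverse-Gamma(a, b) is b/(a+1) = 10.47/10 ≈ 1.047.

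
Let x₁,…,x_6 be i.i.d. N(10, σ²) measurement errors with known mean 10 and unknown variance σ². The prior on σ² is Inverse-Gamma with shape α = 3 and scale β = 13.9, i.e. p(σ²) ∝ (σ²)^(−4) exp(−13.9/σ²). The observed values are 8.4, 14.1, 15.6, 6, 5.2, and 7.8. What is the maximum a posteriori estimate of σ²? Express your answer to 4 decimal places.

σ̂²_MAP = 8.7436

Sum of squared deviations about the known mean: SS = (8.4−10)² + (14.1−10)² + (15.6−10)² + (6−10)² + (5.2−10)² + (7.8−10)² = 94.61.
The Normal likelihood contributes (σ²)^(−n/2) exp(−SS/(2σ²)), so the posterior is Inverse-Gamma(α + n/2, β + SS/2) = Inverse-Gamma(6, 61.205).
The mode of Inverse-Gamma(a, b) is b/(a+1) = 61.205/7 ≈ 8.7436.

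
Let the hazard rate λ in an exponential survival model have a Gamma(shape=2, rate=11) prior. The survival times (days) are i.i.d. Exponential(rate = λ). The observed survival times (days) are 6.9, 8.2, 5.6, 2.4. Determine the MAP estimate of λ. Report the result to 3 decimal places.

λ̂_MAP = 0.147

The Exponential(rate=λ) likelihood is ∝ λ^n e^(−λΣtᵢ). Here n = 4 and Σtᵢ = 6.9 + 8.2 + 5.6 + 2.4 = 23.1.
Posterior ∝ λe^(−11λ) · λ^4e^(−23.1λ) = λ^5e^(−34.1λ), i.e. Gamma(6, 34.1).
Mode = (a−1)/b = 5/34.1 ≈ 0.147.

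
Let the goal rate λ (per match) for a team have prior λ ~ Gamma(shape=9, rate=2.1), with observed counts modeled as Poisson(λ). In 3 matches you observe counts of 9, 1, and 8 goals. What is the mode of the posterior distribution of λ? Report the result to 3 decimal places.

Σxᵢ = 9+1+8 = 18, with n = 3.
Posterior ∝ λ^8e^(−2.1λ) · λ^18e^(−3λ) = λ^26e^(−5.1λ), i.e. Gamma(shape=27, rate=5.1).
The mode of a Gamma(a, b) with a ≥ 1 (shape–rate) is (a−1)/b = 26/5.1 ≈ 5.098.

λ̂_MAP = 5.098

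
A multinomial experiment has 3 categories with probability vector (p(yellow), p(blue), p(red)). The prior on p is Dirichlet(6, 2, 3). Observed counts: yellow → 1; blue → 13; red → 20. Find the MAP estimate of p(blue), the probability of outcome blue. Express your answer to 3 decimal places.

MAP estimate of p(blue) = 0.333

The posterior is Dirichlet(αᵢ + nᵢ) = Dirichlet(7, 15, 23).
For a Dirichlet(a₁,…,a_K) with all aᵢ > 1, the mode has j-th component (aⱼ − 1)/(Σaᵢ − K).
Here Σaᵢ = 45 and K = 3, so p(blue) = (15 − 1)/(45 − 3) = 14/42 ≈ 0.333.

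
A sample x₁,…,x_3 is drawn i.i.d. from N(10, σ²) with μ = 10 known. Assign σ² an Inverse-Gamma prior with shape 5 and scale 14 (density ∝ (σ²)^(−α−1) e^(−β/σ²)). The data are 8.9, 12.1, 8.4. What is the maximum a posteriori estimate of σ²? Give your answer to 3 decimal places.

σ̂²_MAP = 2.412

Sum of squared deviations about the known mean: SS = (8.9−10)² + (12.1−10)² + (8.4−10)² = 8.18.
The Normal likelihood contributes (σ²)^(−n/2) exp(−SS/(2σ²)), so the posterior is Inverse-Gamma(α + n/2, β + SS/2) = Inverse-Gamma(6.5, 18.09).
The mode of Inverse-Gamma(a, b) is b/(a+1) = 18.09/7.5 ≈ 2.412.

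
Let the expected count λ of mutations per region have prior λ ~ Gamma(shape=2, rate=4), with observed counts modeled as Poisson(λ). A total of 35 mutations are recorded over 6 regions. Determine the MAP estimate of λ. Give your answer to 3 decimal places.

Σxᵢ = 35, n = 6.
Posterior ∝ λe^(−4λ) · λ^35e^(−6λ) = λ^36e^(−10λ), i.e. Gamma(shape=37, rate=10).
The mode of a Gamma(a, b) with a ≥ 1 (shape–rate) is (a−1)/b = 36/10 ≈ 3.600.

λ̂_MAP = 3.600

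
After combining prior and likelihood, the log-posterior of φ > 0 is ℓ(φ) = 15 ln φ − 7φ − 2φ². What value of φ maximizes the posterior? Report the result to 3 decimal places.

ℓ'(φ) = 15/φ − 7 − 4φ. Setting this to zero and multiplying by φ: 4φ² + 7φ − 15 = 0.
φ = (−7 + √(7² + 4·4·15)) / (2·4) = (−7 + √289) / 8 = (−7 + 17)/8 = 5/4.
ℓ''(φ) = −15/φ² − 4 < 0, confirming a maximum.

φ̂_MAP = 1.250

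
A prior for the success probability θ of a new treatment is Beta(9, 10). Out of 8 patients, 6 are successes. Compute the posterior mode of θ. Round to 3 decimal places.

Prior: Beta(9, 10).
Data: 6 successes in 8 trials. The binomial likelihood contributes θ^6(1−θ)^2, so the posterior is Beta(9+6, 10+2) = Beta(15, 12).
For Beta(a, b) with a, b > 1 the mode is (a−1)/(a+b−2) = 14/25 ≈ 0.560.

θ̂_MAP = 0.560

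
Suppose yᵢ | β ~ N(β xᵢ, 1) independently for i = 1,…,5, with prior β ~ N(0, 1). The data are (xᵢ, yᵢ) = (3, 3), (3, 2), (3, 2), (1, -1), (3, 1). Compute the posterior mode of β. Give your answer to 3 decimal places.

β̂_MAP = 0.605

log p(β | y) = −Σ(yᵢ − βxᵢ)²/(2·1) − β²/(2·1) + const.
Setting the derivative to zero: Σxᵢ(yᵢ − βxᵢ)/1 − β/1 = 0, so β = Σxᵢyᵢ / (Σxᵢ² + σ²/τ²).
Σxᵢyᵢ = 3·3 + 3·2 + 3·2 + 1·(-1) + 3·1 = 23; Σxᵢ² = 37; σ²/τ² = 1.
β̂_MAP = 23 / (37 + 1) = 23/38 ≈ 0.605.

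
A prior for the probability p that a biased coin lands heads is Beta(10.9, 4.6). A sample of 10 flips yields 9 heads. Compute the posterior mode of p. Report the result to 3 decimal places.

p̂_MAP = 0.804

Prior: Beta(10.9, 4.6).
Data: 9 successes in 10 trials. The binomial likelihood contributes p^9(1−p)^1, so the posterior is Beta(10.9+9, 4.6+1) = Beta(19.9, 5.6).
For Beta(a, b) with a, b > 1 the mode is (a−1)/(a+b−2) = 18.9/23.5 ≈ 0.804.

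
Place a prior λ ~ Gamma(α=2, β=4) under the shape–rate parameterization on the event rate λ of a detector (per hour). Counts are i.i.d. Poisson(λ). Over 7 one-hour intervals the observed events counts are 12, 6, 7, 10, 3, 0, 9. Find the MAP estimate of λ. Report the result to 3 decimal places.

λ̂_MAP = 4.364

Σxᵢ = 12+6+7+10+3+0+9 = 47, with n = 7.
Posterior ∝ λe^(−4λ) · λ^47e^(−7λ) = λ^48e^(−11λ), i.e. Gamma(shape=49, rate=11).
The mode of a Gamma(a, b) with a ≥ 1 (shape–rate) is (a−1)/b = 48/11 ≈ 4.364.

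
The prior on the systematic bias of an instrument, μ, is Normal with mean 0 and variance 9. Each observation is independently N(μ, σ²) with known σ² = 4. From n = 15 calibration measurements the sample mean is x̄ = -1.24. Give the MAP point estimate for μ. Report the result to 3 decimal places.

n = 15, x̄ = -1.24.
For a Normal prior and Normal likelihood with known variance, the posterior is Normal; its mode equals its mean, the precision-weighted average.
Prior precision 1/σ₀² = 1/9; data precision n/σ² = 15/4 = 3.75.
μ̂ = ((1/9)·0 + 3.75·(-1.24)) / (1/9 + 3.75) = (-4.65)/(139/36) = -837/695 ≈ -1.204.

μ̂_MAP = -1.204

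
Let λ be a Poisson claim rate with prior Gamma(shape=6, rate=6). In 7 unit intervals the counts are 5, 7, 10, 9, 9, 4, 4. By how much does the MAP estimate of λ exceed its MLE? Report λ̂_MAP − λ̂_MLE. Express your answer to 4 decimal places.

Σxᵢ = 48. Posterior is Gamma(54, 13); MAP = (54−1)/13 = 53/13 ≈ 4.07692.
MLE = x̄ = 48/7 ≈ 6.85714.
Difference = 53/13 − 48/7 = -253/91 ≈ -2.7802.

MAP − MLE = -2.7802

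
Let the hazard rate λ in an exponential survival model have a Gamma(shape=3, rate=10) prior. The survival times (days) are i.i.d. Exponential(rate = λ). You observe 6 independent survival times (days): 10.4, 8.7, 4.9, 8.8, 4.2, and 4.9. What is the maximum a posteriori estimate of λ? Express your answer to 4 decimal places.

λ̂_MAP = 0.1541

The Exponential(rate=λ) likelihood is ∝ λ^n e^(−λΣtᵢ). Here n = 6 and Σtᵢ = 10.4 + 8.7 + 4.9 + 8.8 + 4.2 + 4.9 = 41.9.
Posterior ∝ λ^2e^(−10λ) · λ^6e^(−41.9λ) = λ^8e^(−51.9λ), i.e. Gamma(9, 51.9).
Mode = (a−1)/b = 8/51.9 ≈ 0.1541.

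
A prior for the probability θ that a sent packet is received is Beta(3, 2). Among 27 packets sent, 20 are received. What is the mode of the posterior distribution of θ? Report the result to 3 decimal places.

θ̂_MAP = 0.733

Prior: Beta(3, 2).
Data: 20 successes in 27 trials. The binomial likelihood contributes θ^20(1−θ)^7, so the posterior is Beta(3+20, 2+7) = Beta(23, 9).
For Beta(a, b) with a, b > 1 the mode is (a−1)/(a+b−2) = 22/30 ≈ 0.733.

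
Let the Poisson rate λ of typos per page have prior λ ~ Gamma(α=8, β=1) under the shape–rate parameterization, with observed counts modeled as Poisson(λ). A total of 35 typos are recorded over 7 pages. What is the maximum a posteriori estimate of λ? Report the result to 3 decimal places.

Σxᵢ = 35, n = 7.
Posterior ∝ λ^7e^(−1λ) · λ^35e^(−7λ) = λ^42e^(−8λ), i.e. Gamma(shape=43, rate=8).
The mode of a Gamma(a, b) with a ≥ 1 (shape–rate) is (a−1)/b = 42/8 ≈ 5.250.

λ̂_MAP = 5.250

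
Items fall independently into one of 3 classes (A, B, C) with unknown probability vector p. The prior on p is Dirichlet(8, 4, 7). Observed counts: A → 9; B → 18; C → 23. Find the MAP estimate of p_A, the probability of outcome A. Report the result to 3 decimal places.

The posterior is Dirichlet(αᵢ + nᵢ) = Dirichlet(17, 22, 30).
For a Dirichlet(a₁,…,a_K) with all aᵢ > 1, the mode has j-th component (aⱼ − 1)/(Σaᵢ − K).
Here Σaᵢ = 69 and K = 3, so p_A = (17 − 1)/(69 − 3) = 16/66 ≈ 0.242.

MAP estimate of p_A = 0.242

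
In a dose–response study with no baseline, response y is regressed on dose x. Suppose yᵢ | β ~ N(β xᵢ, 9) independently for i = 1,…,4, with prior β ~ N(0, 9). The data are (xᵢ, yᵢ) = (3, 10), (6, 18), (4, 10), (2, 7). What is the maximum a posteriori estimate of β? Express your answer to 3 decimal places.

log p(β | y) = −Σ(yᵢ − βxᵢ)²/(2·9) − β²/(2·9) + const.
Setting the derivative to zero: Σxᵢ(yᵢ − βxᵢ)/9 − β/9 = 0, so β = Σxᵢyᵢ / (Σxᵢ² + σ²/τ²).
Σxᵢyᵢ = 3·10 + 6·18 + 4·10 + 2·7 = 192; Σxᵢ² = 65; σ²/τ² = 1.
β̂_MAP = 192 / (65 + 1) = 192/66 ≈ 2.909.

β̂_MAP = 2.909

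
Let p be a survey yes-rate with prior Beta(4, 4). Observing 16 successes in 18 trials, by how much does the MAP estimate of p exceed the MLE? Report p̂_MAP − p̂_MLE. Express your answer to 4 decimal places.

MAP − MLE = -0.0972

Posterior is Beta(20, 6); MAP = (20−1)/(26−2) = 19/24 ≈ 0.79167.
MLE ignores the prior: p̂_MLE = k/n = 16/18 ≈ 0.88889.
Difference = 19/24 − 16/18 = -7/72 ≈ -0.0972.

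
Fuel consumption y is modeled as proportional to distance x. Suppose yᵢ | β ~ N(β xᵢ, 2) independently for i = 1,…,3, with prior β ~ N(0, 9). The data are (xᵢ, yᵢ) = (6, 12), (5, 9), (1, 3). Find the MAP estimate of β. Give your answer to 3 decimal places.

β̂_MAP = 1.929

log p(β | y) = −Σ(yᵢ − βxᵢ)²/(2·2) − β²/(2·9) + const.
Setting the derivative to zero: Σxᵢ(yᵢ − βxᵢ)/2 − β/9 = 0, so β = Σxᵢyᵢ / (Σxᵢ² + σ²/τ²).
Σxᵢyᵢ = 6·12 + 5·9 + 1·3 = 120; Σxᵢ² = 62; σ²/τ² = 2/9.
β̂_MAP = 120 / (62 + 2/9) = 120/(560/9) = 27/14 ≈ 1.929.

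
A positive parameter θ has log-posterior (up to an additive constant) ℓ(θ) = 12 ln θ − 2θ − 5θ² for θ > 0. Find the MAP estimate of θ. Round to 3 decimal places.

θ̂_MAP = 1.000

ℓ'(θ) = 12/θ − 2 − 10θ. Setting this to zero and multiplying by θ: 10θ² + 2θ − 12 = 0.
θ = (−2 + √(2² + 4·10·12)) / (2·10) = (−2 + √484) / 20 = (−2 + 22)/20 = 1.
ℓ''(θ) = −12/θ² − 10 < 0, confirming a maximum.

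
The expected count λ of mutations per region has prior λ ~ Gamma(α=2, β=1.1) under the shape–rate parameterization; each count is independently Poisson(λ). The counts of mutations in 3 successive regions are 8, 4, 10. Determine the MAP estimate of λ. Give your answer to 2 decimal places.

Σxᵢ = 8+4+10 = 22, with n = 3.
Posterior ∝ λe^(−1.1λ) · λ^22e^(−3λ) = λ^23e^(−4.1λ), i.e. Gamma(shape=24, rate=4.1).
The mode of a Gamma(a, b) with a ≥ 1 (shape–rate) is (a−1)/b = 23/4.1 ≈ 5.61.

λ̂_MAP = 5.61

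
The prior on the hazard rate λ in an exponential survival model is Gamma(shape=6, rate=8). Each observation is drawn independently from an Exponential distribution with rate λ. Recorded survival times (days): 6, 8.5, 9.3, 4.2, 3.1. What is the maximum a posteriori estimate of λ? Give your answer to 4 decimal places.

λ̂_MAP = 0.2558

The Exponential(rate=λ) likelihood is ∝ λ^n e^(−λΣtᵢ). Here n = 5 and Σtᵢ = 6 + 8.5 + 9.3 + 4.2 + 3.1 = 31.1.
Posterior ∝ λ^5e^(−8λ) · λ^5e^(−31.1λ) = λ^10e^(−39.1λ), i.e. Gamma(11, 39.1).
Mode = (a−1)/b = 10/39.1 ≈ 0.2558.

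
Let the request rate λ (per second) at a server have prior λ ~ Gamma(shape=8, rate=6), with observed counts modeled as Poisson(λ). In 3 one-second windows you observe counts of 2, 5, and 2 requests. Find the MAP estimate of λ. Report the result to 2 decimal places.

λ̂_MAP = 1.78

Σxᵢ = 2+5+2 = 9, with n = 3.
Posterior ∝ λ^7e^(−6λ) · λ^9e^(−3λ) = λ^16e^(−9λ), i.e. Gamma(shape=17, rate=9).
The mode of a Gamma(a, b) with a ≥ 1 (shape–rate) is (a−1)/b = 16/9 ≈ 1.78.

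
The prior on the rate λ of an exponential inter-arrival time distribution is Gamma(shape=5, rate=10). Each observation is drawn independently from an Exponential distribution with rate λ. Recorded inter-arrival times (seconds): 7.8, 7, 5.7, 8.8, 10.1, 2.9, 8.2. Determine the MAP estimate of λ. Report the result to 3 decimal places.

λ̂_MAP = 0.182

The Exponential(rate=λ) likelihood is ∝ λ^n e^(−λΣtᵢ). Here n = 7 and Σtᵢ = 7.8 + 7 + 5.7 + 8.8 + 10.1 + 2.9 + 8.2 = 50.5.
Posterior ∝ λ^4e^(−10λ) · λ^7e^(−50.5λ) = λ^11e^(−60.5λ), i.e. Gamma(12, 60.5).
Mode = (a−1)/b = 11/60.5 ≈ 0.182.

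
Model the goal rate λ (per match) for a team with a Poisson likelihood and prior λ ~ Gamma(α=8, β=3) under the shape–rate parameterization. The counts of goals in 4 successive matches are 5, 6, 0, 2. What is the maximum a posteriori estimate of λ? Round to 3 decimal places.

λ̂_MAP = 2.857

Σxᵢ = 5+6+0+2 = 13, with n = 4.
Posterior ∝ λ^7e^(−3λ) · λ^13e^(−4λ) = λ^20e^(−7λ), i.e. Gamma(shape=21, rate=7).
The mode of a Gamma(a, b) with a ≥ 1 (shape–rate) is (a−1)/b = 20/7 ≈ 2.857.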